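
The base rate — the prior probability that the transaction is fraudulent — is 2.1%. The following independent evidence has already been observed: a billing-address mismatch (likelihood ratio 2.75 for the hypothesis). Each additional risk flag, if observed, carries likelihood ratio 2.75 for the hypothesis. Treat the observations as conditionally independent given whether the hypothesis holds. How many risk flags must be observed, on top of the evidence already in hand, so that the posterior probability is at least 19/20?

Prior odds = 0.021/0.979 = 21/979.
Bayes factor of the evidence already in hand = 2.75.
Odds after that evidence = (21/979) × 2.75 = 21/356.
Target odds = 0.95/0.05 = 19.
Need 2.75ⁿ ≥ 19 ÷ (21/356) = 6764/21.
2.75⁵ = 161051/1024 falls short of 6764/21 but 2.75⁶ = 1771561/4096 reaches it, so n = 6.

6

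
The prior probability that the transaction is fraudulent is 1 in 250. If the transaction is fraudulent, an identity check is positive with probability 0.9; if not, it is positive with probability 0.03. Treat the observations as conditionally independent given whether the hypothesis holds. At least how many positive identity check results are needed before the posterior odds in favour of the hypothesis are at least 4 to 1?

Prior odds = 0.004/0.996 = 1/249.
Likelihood ratio of a positive = 0.9/0.03 = 30.
Target odds = 4.
Need (1/249) × 30ⁿ ≥ 4, i.e. 30ⁿ ≥ 996.
30² = 900 falls short of 996 but 30³ = 27000 reaches it, so n = 3.

3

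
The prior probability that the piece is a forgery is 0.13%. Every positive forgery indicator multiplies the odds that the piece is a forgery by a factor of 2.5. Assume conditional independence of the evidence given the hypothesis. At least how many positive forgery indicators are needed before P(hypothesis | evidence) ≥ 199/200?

14

Prior odds = 0.0013/0.9987 = 13/9987.
Likelihood ratio per positive forgery indicator = 2.5.
Target posterior odds = 0.995/0.005 = 199.
Require 2.5ⁿ ≥ 199 ÷ (13/9987) = 1987413/13.
2.5¹³ ≈149012 falls short of 1987413/13 but 2.5¹⁴ ≈372529 reaches it, so n = 14.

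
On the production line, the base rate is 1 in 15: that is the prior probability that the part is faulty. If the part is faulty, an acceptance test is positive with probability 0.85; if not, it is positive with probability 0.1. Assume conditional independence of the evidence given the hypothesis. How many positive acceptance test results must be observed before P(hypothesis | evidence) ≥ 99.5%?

Prior odds: (1/15) ÷ (14/15) = 1/14.
Likelihood ratio of a positive = 0.85/0.1 = 8.5.
Target posterior odds = 0.995/0.005 = 199.
Require 8.5ⁿ ≥ 199 ÷ (1/14) = 2786.
8.5³ = 614.125 falls short of 2786 but 8.5⁴ = 5220.0625 reaches it, so n = 4.

4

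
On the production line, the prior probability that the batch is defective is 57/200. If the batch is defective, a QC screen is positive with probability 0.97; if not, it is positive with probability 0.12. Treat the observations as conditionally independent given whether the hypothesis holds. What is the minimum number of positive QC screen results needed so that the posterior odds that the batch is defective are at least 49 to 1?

3

Prior odds = 0.285/0.715 = 57/143.
Likelihood ratio of a positive = 0.97/0.12 = 97/12.
Target odds = 49.
Need (57/143) × (97/12)ⁿ ≥ 49, i.e. (97/12)ⁿ ≥ 7007/57.
(97/12)² = 9409/144 falls short of 7007/57 but (97/12)³ = 912673/1728 reaches it, so n = 3.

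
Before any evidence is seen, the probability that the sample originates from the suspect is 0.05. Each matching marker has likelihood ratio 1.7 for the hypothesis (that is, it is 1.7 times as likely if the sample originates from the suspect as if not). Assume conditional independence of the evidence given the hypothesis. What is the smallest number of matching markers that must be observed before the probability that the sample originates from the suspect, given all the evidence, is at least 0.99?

15

Prior odds = 0.05/0.95 = 1/19.
Likelihood ratio per matching marker = 1.7.
Target posterior odds = 0.99/0.01 = 99.
Need (1/19) × 1.7ⁿ ≥ 99, i.e. 1.7ⁿ ≥ 1881.
1.7¹⁴ ≈1683.78 falls short of 1881 but 1.7¹⁵ ≈2862.42 reaches it, so n = 15.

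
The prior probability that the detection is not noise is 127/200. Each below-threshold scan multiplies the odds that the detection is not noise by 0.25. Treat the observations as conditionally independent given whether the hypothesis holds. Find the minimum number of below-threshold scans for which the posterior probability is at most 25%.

Prior odds: 0.635 ÷ 0.365 = 127/73.
Likelihood ratio per below-threshold scan = 0.25.
Target odds: 0.25 ÷ 0.75 = 1/3.
Need (127/73) × 0.25ⁿ ≤ 1/3, i.e. 0.25ⁿ ≤ 73/381.
0.25¹ = 0.25 is still above 73/381 but 0.25² = 0.0625 is at or below it, so n = 2.

2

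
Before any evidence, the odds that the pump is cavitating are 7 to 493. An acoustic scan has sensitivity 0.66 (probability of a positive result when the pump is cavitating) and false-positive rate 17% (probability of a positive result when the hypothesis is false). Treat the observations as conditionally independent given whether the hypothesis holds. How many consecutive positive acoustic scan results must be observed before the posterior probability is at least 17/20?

Prior odds = 7/493.
Likelihood ratio of a positive result = 0.66/0.17 = 66/17.
Target posterior odds = 0.85/0.15 = 17/3.
Need (7/493) × (66/17)ⁿ ≥ 17/3, i.e. (66/17)ⁿ ≥ 8381/21.
(66/17)⁴ = 18974736/83521 falls short of 8381/21 but (66/17)⁵ ≈882.013 reaches it, so n = 5.

5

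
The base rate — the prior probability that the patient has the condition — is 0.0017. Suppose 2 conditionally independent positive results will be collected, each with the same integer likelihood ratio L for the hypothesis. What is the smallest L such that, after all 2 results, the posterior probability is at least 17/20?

Prior odds = 0.0017/0.9983 = 17/9983.
Target odds = 0.85/0.15 = 17/3.
Need L² ≥ 17/3 ÷ (17/9983) = 9983/3.
57² = 3249 < 9983/3 ≤ 3364 = 58², so L = 58.

58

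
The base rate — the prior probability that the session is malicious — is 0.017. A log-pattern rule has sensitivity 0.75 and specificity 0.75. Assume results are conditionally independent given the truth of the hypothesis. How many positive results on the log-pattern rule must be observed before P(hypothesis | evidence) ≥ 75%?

Prior odds = 0.017/0.983 = 17/983.
False-positive rate = 1 − 0.75 = 0.25; likelihood ratio of a positive = 0.75/0.25 = 3.
Target odds: 0.75 ÷ 0.25 = 3.
Need (17/983) × 3ⁿ ≥ 3, i.e. 3ⁿ ≥ 2949/17.
3⁴ = 81 falls short of 2949/17 but 3⁵ = 243 reaches it, so n = 5.

5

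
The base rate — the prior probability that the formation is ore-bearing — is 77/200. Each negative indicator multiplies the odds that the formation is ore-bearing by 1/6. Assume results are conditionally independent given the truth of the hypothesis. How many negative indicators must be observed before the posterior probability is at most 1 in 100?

3

Prior odds: 0.385 ÷ 0.615 = 77/123.
Likelihood ratio per negative indicator = 1/6.
Target posterior odds = 0.01/0.99 = 1/99.
Require (1/6)ⁿ ≤ 1/99 ÷ (77/123) = 41/2541.
(1/6)² = 1/36 is still above 41/2541 but (1/6)³ = 1/216 is at or below it, so n = 3.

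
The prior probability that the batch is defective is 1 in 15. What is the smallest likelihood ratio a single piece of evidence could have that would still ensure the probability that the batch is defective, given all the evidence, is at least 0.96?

336

Prior odds = (1/15)/(14/15) = 1/14.
Target odds = 0.96/0.04 = 24.
Required Bayes factor = 24 ÷ (1/14) = 336.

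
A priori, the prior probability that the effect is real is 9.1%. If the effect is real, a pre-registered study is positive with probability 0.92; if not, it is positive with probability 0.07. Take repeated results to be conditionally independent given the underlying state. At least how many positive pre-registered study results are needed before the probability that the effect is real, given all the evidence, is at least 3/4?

2

Prior odds: 0.091 ÷ 0.909 = 91/909.
Likelihood ratio of a positive = 0.92/0.07 = 92/7.
Target posterior odds = 0.75/0.25 = 3.
Need (91/909) × (92/7)ⁿ ≥ 3, i.e. (92/7)ⁿ ≥ 2727/91.
(92/7)¹ = 92/7 falls short of 2727/91 but (92/7)² = 8464/49 reaches it, so n = 2.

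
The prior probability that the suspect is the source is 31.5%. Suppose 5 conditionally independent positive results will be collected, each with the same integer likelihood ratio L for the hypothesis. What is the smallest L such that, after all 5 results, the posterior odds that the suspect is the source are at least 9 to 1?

Prior odds = 0.315/0.685 = 63/137.
Target odds = 9.
Need L⁵ ≥ 9 ÷ (63/137) = 137/7.
1⁵ = 1 < 137/7 ≤ 32 = 2⁵, so L = 2.

2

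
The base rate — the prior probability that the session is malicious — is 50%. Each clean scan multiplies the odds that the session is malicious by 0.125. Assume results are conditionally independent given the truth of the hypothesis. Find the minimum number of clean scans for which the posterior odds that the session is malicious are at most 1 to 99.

Prior odds = 0.5/0.5 = 1.
Likelihood ratio per clean scan = 0.125.
Target odds = 1/99.
Require 0.125ⁿ ≤ 1/99 ÷ 1 = 1/99.
0.125² = 0.015625 is still above 1/99 but 0.125³ = 0.001953125 is at or below it, so n = 3.

3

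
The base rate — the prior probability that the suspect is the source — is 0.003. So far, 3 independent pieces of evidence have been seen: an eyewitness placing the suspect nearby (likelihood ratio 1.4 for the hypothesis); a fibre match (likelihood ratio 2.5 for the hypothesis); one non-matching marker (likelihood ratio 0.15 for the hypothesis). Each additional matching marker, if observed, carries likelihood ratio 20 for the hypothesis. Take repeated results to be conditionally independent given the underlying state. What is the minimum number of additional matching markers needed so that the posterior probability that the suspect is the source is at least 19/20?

Prior odds = 0.003/0.997 = 3/997.
Combined Bayes factor of the evidence already in hand = 1.4 × 2.5 × 0.15 = 0.525.
Odds after that evidence = (3/997) × 0.525 = 63/39880.
Target odds = 0.95/0.05 = 19.
Need 20ⁿ ≥ 19 ÷ (63/39880) = 757720/63.
20³ = 8000 falls short of 757720/63 but 20⁴ = 160000 reaches it, so n = 4.

4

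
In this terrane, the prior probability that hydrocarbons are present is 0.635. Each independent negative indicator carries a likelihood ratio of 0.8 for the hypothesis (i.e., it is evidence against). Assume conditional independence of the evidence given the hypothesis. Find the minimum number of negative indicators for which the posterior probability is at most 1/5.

Prior odds = 0.635/0.365 = 127/73.
Likelihood ratio per negative indicator = 0.8.
Target odds: 0.2 ÷ 0.8 = 0.25.
Require 0.8ⁿ ≤ 0.25 ÷ (127/73) = 73/508.
0.8⁸ = 65536/390625 is still above 73/508 but 0.8⁹ = 262144/1953125 is at or below it, so n = 9.

9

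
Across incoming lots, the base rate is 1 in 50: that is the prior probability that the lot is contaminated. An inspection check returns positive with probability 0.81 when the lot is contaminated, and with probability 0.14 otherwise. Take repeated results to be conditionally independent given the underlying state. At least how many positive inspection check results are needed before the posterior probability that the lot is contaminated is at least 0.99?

Prior odds: 0.02 ÷ 0.98 = 1/49.
Likelihood ratio of a positive result = 0.81/0.14 = 81/14.
Target odds: 0.99 ÷ 0.01 = 99.
Need (1/49) × (81/14)ⁿ ≥ 99, i.e. (81/14)ⁿ ≥ 4851.
(81/14)⁴ = 43046721/38416 falls short of 4851 but (81/14)⁵ ≈6483.13 reaches it, so n = 5.

5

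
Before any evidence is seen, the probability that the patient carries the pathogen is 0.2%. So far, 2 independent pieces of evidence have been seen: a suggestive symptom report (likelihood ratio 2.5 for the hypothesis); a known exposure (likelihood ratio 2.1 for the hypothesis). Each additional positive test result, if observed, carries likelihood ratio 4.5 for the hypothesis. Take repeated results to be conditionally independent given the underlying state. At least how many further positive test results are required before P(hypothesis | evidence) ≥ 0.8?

Prior odds = 0.002/0.998 = 1/499.
Combined Bayes factor of the evidence already in hand = 2.5 × 2.1 = 5.25.
Odds after that evidence = (1/499) × 5.25 = 21/1996.
Target odds = 0.8/0.2 = 4.
Need 4.5ⁿ ≥ 4 ÷ (21/1996) = 7984/21.
4.5³ = 91.125 falls short of 7984/21 but 4.5⁴ = 410.0625 reaches it, so n = 4.

4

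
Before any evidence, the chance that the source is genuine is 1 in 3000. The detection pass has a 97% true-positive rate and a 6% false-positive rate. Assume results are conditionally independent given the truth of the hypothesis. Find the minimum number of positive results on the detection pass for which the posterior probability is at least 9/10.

4

Prior odds: (1/3000) ÷ (2999/3000) = 1/2999.
Likelihood ratio of a positive result = 0.97/0.06 = 97/6.
Target posterior odds = 0.9/0.1 = 9.
Require (97/6)ⁿ ≥ 9 ÷ (1/2999) = 26991.
(97/6)³ = 912673/216 falls short of 26991 but (97/6)⁴ = 88529281/1296 reaches it, so n = 4.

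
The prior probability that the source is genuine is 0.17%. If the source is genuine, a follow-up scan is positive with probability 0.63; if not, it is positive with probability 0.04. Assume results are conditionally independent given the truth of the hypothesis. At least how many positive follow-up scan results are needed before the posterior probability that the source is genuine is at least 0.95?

Prior odds: 0.0017 ÷ 0.9983 = 17/9983.
Likelihood ratio of a positive = 0.63/0.04 = 15.75.
Target posterior odds = 0.95/0.05 = 19.
Need (17/9983) × 15.75ⁿ ≥ 19, i.e. 15.75ⁿ ≥ 189677/17.
15.75³ = 3906.984375 falls short of 189677/17 but 15.75⁴ = 15752961/256 reaches it, so n = 4.

4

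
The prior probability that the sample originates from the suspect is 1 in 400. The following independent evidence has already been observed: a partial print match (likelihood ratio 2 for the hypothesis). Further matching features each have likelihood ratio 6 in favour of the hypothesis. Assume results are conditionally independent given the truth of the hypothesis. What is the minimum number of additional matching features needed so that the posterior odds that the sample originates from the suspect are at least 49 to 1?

6

Prior odds = 0.0025/0.9975 = 1/399.
Bayes factor of the evidence already in hand = 2.
Odds after that evidence = (1/399) × 2 = 2/399.
Target odds = 49.
Need 6ⁿ ≥ 49 ÷ (2/399) = 9775.5.
6⁵ = 7776 falls short of 9775.5 but 6⁶ = 46656 reaches it, so n = 6.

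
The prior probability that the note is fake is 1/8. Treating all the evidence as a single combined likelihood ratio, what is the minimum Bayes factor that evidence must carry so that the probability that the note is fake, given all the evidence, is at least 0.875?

49

Prior odds = 0.125/0.875 = 1/7.
Target odds = 0.875/0.125 = 7.
Required Bayes factor = 7 ÷ (1/7) = 49.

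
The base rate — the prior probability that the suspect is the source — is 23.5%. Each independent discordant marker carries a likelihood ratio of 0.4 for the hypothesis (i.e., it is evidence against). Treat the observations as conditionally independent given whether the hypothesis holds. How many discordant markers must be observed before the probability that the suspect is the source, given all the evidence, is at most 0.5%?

5

Prior odds = 0.235/0.765 = 47/153.
Likelihood ratio per discordant marker = 0.4.
Target odds: 0.005 ÷ 0.995 = 1/199.
Need (47/153) × 0.4ⁿ ≤ 1/199, i.e. 0.4ⁿ ≤ 153/9353.
0.4⁴ = 0.0256 is still above 153/9353 but 0.4⁵ = 0.01024 is at or below it, so n = 5.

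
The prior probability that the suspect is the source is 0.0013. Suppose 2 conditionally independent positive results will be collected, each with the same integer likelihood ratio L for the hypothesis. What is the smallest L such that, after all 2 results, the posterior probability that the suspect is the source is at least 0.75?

49

Prior odds = 0.0013/0.9987 = 13/9987.
Target odds = 0.75/0.25 = 3.
Need L² ≥ 3 ÷ (13/9987) = 29961/13.
48² = 2304 < 29961/13 ≤ 2401 = 49², so L = 49.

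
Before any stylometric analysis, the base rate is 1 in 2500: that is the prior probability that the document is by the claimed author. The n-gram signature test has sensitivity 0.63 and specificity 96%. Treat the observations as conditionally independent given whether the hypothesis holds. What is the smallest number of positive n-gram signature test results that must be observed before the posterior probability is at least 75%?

4

Prior odds: 0.0004 ÷ 0.9996 = 1/2499.
False-positive rate = 1 − 0.96 = 0.04; likelihood ratio of a positive = 0.63/0.04 = 15.75.
Target odds: 0.75 ÷ 0.25 = 3.
Require 15.75ⁿ ≥ 3 ÷ (1/2499) = 7497.
15.75³ = 3906.984375 falls short of 7497 but 15.75⁴ = 15752961/256 reaches it, so n = 4.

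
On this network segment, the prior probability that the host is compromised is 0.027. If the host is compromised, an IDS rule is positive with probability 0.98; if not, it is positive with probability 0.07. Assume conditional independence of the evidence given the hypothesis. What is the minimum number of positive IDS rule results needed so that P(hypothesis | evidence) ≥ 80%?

2

Prior odds: 0.027 ÷ 0.973 = 27/973.
Likelihood ratio of a positive = 0.98/0.07 = 14.
Target posterior odds = 0.8/0.2 = 4.
Need (27/973) × 14ⁿ ≥ 4, i.e. 14ⁿ ≥ 3892/27.
14¹ = 14 falls short of 3892/27 but 14² = 196 reaches it, so n = 2.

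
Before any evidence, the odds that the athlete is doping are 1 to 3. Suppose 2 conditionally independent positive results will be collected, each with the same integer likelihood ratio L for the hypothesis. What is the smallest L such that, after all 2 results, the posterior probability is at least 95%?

Prior odds = 1/3.
Target odds = 0.95/0.05 = 19.
Need L² ≥ 19 ÷ (1/3) = 57.
7² = 49 < 57 ≤ 64 = 8², so L = 8.

8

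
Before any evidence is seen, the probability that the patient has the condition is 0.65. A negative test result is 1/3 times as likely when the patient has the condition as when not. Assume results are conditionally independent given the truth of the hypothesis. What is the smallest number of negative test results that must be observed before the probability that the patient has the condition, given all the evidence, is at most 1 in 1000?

Prior odds = 0.65/0.35 = 13/7.
Likelihood ratio per negative test result = 1/3.
Target posterior odds = 0.001/0.999 = 1/999.
Require (1/3)ⁿ ≤ 1/999 ÷ (13/7) = 7/12987.
(1/3)⁶ = 1/729 is still above 7/12987 but (1/3)⁷ = 1/2187 is at or below it, so n = 7.

7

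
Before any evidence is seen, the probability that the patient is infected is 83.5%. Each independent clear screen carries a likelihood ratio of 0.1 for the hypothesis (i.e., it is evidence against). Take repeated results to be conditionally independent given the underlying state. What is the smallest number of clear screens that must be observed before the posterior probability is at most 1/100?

3

Prior odds: 0.835 ÷ 0.165 = 167/33.
Likelihood ratio per clear screen = 0.1.
Target posterior odds = 0.01/0.99 = 1/99.
Require 0.1ⁿ ≤ 1/99 ÷ (167/33) = 1/501.
0.1² = 0.01 is still above 1/501 but 0.1³ = 0.001 is at or below it, so n = 3.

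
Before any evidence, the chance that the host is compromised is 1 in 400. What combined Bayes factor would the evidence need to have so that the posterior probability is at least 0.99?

39501

Prior odds = 0.0025/0.9975 = 1/399.
Target odds = 0.99/0.01 = 99.
Required Bayes factor = 99 ÷ (1/399) = 39501.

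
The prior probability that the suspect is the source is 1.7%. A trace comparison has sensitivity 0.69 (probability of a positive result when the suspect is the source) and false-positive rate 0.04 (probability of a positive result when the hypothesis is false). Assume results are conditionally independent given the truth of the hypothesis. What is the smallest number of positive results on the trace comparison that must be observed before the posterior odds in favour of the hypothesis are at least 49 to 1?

3

Prior odds = 0.017/0.983 = 17/983.
Likelihood ratio of a positive result = 0.69/0.04 = 17.25.
Target odds = 49.
Need (17/983) × 17.25ⁿ ≥ 49, i.e. 17.25ⁿ ≥ 48167/17.
17.25² = 297.5625 falls short of 48167/17 but 17.25³ = 5132.953125 reaches it, so n = 3.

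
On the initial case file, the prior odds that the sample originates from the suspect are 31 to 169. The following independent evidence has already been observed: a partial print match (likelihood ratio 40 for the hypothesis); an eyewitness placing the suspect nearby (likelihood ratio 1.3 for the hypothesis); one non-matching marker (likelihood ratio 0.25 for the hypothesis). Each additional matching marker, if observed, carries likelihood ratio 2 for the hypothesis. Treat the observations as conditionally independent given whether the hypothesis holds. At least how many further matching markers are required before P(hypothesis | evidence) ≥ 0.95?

3

Prior odds = 31/169.
Combined Bayes factor of the evidence already in hand = 40 × 1.3 × 0.25 = 13.
Odds after that evidence = (31/169) × 13 = 31/13.
Target odds = 0.95/0.05 = 19.
Need 2ⁿ ≥ 19 ÷ (31/13) = 247/31.
2² = 4 falls short of 247/31 but 2³ = 8 reaches it, so n = 3.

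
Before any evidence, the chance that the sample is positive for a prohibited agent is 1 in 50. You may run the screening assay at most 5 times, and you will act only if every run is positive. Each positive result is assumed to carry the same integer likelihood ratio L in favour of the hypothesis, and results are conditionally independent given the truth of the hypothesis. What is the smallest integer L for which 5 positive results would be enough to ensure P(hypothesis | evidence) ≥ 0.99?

Prior odds = 0.02/0.98 = 1/49.
Target odds = 0.99/0.01 = 99.
Need L⁵ ≥ 99 ÷ (1/49) = 4851.
5⁵ = 3125 < 4851 ≤ 7776 = 6⁵, so L = 6.

6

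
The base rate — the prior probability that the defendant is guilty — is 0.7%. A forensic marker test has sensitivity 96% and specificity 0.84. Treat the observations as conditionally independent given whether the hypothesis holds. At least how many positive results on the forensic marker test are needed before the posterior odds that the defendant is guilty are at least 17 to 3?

4

Prior odds: 0.007 ÷ 0.993 = 7/993.
False-positive rate = 1 − 0.84 = 0.16; likelihood ratio of a positive = 0.96/0.16 = 6.
Target odds = 17/3.
Require 6ⁿ ≥ 17/3 ÷ (7/993) = 5627/7.
6³ = 216 falls short of 5627/7 but 6⁴ = 1296 reaches it, so n = 4.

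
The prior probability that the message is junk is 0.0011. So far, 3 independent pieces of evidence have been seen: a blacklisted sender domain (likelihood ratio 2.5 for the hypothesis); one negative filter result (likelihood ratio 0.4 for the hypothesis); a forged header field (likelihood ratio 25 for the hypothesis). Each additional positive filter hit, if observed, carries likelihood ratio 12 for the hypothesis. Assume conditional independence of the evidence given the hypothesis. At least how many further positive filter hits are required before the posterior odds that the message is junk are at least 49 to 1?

Prior odds = 0.0011/0.9989 = 11/9989.
Combined Bayes factor of the evidence already in hand = 2.5 × 0.4 × 25 = 25.
Odds after that evidence = (11/9989) × 25 = 275/9989.
Target odds = 49.
Need 12ⁿ ≥ 49 ÷ (275/9989) = 489461/275.
12³ = 1728 falls short of 489461/275 but 12⁴ = 20736 reaches it, so n = 4.

4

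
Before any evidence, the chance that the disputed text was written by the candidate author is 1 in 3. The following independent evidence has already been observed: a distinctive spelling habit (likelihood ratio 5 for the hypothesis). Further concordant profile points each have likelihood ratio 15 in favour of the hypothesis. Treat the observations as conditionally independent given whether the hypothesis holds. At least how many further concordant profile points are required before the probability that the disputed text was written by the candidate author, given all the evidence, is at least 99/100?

Prior odds = (1/3)/(2/3) = 0.5.
Bayes factor of the evidence already in hand = 5.
Odds after that evidence = 0.5 × 5 = 2.5.
Target odds = 0.99/0.01 = 99.
Need 15ⁿ ≥ 99 ÷ 2.5 = 39.6.
15¹ = 15 falls short of 39.6 but 15² = 225 reaches it, so n = 2.

2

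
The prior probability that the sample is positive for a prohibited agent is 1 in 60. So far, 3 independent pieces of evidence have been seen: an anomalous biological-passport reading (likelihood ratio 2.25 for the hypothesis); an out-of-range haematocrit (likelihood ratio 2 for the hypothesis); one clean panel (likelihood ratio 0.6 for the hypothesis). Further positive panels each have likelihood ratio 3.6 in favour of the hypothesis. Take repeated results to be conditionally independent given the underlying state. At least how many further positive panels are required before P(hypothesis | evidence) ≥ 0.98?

6

Prior odds = (1/60)/(59/60) = 1/59.
Combined Bayes factor of the evidence already in hand = 2.25 × 2 × 0.6 = 2.7.
Odds after that evidence = (1/59) × 2.7 = 27/590.
Target odds = 0.98/0.02 = 49.
Need 3.6ⁿ ≥ 49 ÷ (27/590) = 28910/27.
3.6⁵ = 604.66176 falls short of 28910/27 but 3.6⁶ = 34012224/15625 reaches it, so n = 6.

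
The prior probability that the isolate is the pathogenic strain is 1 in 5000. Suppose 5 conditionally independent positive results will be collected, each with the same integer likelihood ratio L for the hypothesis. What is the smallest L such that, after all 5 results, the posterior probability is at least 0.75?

7

Prior odds = 0.0002/0.9998 = 1/4999.
Target odds = 0.75/0.25 = 3.
Need L⁵ ≥ 3 ÷ (1/4999) = 14997.
6⁵ = 7776 < 14997 ≤ 16807 = 7⁵, so L = 7.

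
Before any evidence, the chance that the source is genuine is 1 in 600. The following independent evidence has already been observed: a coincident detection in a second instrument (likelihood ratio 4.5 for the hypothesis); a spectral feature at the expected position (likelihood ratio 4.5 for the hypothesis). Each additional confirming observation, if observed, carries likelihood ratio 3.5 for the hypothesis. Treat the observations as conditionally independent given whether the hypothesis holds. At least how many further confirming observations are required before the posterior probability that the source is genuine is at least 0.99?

Prior odds = (1/600)/(599/600) = 1/599.
Combined Bayes factor of the evidence already in hand = 4.5 × 4.5 = 20.25.
Odds after that evidence = (1/599) × 20.25 = 81/2396.
Target odds = 0.99/0.01 = 99.
Need 3.5ⁿ ≥ 99 ÷ (81/2396) = 26356/9.
3.5⁶ = 1838.265625 falls short of 26356/9 but 3.5⁷ = 823543/128 reaches it, so n = 7.

7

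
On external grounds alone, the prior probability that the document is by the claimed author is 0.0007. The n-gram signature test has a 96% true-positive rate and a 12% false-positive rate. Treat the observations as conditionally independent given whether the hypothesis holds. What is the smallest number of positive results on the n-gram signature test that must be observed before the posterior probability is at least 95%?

5

Prior odds: 0.0007 ÷ 0.9993 = 7/9993.
Likelihood ratio of a positive result = 0.96/0.12 = 8.
Target odds: 0.95 ÷ 0.05 = 19.
Need (7/9993) × 8ⁿ ≥ 19, i.e. 8ⁿ ≥ 189867/7.
8⁴ = 4096 falls short of 189867/7 but 8⁵ = 32768 reaches it, so n = 5.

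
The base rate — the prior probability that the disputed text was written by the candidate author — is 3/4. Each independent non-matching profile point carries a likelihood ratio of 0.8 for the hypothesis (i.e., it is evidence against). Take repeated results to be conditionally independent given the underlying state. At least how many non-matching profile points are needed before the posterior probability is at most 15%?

13

Prior odds = 0.75/0.25 = 3.
Likelihood ratio per non-matching profile point = 0.8.
Target odds: 0.15 ÷ 0.85 = 3/17.
Require 0.8ⁿ ≤ 3/17 ÷ 3 = 1/17.
0.8¹² = 16777216/244140625 is still above 1/17 but 0.8¹³ ≈0.0549756 is at or below it, so n = 13.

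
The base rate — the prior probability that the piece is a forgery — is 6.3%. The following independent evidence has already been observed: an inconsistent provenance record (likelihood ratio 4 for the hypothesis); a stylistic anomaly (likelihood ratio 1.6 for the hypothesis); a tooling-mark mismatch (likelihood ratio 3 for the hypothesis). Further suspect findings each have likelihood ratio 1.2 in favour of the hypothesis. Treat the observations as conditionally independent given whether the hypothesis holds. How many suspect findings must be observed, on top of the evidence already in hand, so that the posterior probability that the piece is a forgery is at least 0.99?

Prior odds = 0.063/0.937 = 63/937.
Combined Bayes factor of the evidence already in hand = 4 × 1.6 × 3 = 19.2.
Odds after that evidence = (63/937) × 19.2 = 6048/4685.
Target odds = 0.99/0.01 = 99.
Need 1.2ⁿ ≥ 99 ÷ (6048/4685) = 51535/672.
1.2²³ ≈66.2474 falls short of 51535/672 but 1.2²⁴ ≈79.4968 reaches it, so n = 24.

24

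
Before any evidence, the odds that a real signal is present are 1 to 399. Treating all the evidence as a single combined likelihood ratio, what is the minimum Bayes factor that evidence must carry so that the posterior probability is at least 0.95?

7581

Prior odds = 1/399.
Target odds = 0.95/0.05 = 19.
Required Bayes factor = 19 ÷ (1/399) = 7581.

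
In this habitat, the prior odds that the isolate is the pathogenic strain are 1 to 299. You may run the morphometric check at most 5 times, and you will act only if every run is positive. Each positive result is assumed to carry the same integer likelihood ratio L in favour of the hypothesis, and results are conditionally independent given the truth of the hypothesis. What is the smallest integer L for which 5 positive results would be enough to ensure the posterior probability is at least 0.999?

Prior odds = 1/299.
Target odds = 0.999/0.001 = 999.
Need L⁵ ≥ 999 ÷ (1/299) = 298701.
12⁵ = 248832 < 298701 ≤ 371293 = 13⁵, so L = 13.

13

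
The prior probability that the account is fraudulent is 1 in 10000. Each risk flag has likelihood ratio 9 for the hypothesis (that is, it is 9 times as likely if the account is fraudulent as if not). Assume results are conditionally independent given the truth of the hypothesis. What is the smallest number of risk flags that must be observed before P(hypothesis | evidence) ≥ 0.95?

Prior odds: 0.0001 ÷ 0.9999 = 1/9999.
Likelihood ratio per risk flag = 9.
Target posterior odds = 0.95/0.05 = 19.
Need (1/9999) × 9ⁿ ≥ 19, i.e. 9ⁿ ≥ 189981.
9⁵ = 59049 falls short of 189981 but 9⁶ = 531441 reaches it, so n = 6.

6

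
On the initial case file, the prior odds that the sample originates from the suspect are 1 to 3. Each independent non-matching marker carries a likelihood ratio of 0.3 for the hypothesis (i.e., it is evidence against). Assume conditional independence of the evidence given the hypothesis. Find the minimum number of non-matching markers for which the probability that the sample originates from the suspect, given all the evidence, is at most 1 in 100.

3

Prior odds = 1/3.
Likelihood ratio per non-matching marker = 0.3.
Target odds: 0.01 ÷ 0.99 = 1/99.
Require 0.3ⁿ ≤ 1/99 ÷ (1/3) = 1/33.
0.3² = 0.09 is still above 1/33 but 0.3³ = 0.027 is at or below it, so n = 3.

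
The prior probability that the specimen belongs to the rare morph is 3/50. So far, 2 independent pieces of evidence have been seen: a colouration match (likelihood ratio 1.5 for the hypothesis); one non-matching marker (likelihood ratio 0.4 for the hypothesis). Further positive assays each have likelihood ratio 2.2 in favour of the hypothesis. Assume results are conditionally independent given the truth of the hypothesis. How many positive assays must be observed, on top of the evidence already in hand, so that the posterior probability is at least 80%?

6

Prior odds = 0.06/0.94 = 3/47.
Combined Bayes factor of the evidence already in hand = 1.5 × 0.4 = 0.6.
Odds after that evidence = (3/47) × 0.6 = 9/235.
Target odds = 0.8/0.2 = 4.
Need 2.2ⁿ ≥ 4 ÷ (9/235) = 940/9.
2.2⁵ = 51.53632 falls short of 940/9 but 2.2⁶ = 1771561/15625 reaches it, so n = 6.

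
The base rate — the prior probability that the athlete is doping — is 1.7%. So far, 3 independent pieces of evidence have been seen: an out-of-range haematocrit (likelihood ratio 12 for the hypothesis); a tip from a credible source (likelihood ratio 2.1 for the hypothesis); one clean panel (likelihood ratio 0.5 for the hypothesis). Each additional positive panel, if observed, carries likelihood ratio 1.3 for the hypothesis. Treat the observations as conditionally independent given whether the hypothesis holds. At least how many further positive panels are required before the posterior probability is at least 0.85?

Prior odds = 0.017/0.983 = 17/983.
Combined Bayes factor of the evidence already in hand = 12 × 2.1 × 0.5 = 12.6.
Odds after that evidence = (17/983) × 12.6 = 1071/4915.
Target odds = 0.85/0.15 = 17/3.
Need 1.3ⁿ ≥ 17/3 ÷ (1071/4915) = 4915/189.
1.3¹² ≈23.2981 falls short of 4915/189 but 1.3¹³ ≈30.2875 reaches it, so n = 13.

13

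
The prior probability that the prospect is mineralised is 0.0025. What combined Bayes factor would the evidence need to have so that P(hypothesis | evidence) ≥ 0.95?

Prior odds = 0.0025/0.9975 = 1/399.
Target odds = 0.95/0.05 = 19.
Required Bayes factor = 19 ÷ (1/399) = 7581.

7581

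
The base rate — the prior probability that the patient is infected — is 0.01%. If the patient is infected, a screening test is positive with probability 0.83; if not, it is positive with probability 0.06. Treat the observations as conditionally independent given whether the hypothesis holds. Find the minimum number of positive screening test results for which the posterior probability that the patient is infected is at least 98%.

Prior odds = 0.0001/0.9999 = 1/9999.
Likelihood ratio of a positive = 0.83/0.06 = 83/6.
Target odds: 0.98 ÷ 0.02 = 49.
Need (1/9999) × (83/6)ⁿ ≥ 49, i.e. (83/6)ⁿ ≥ 489951.
(83/6)⁴ = 47458321/1296 falls short of 489951 but (83/6)⁵ ≈506564 reaches it, so n = 5.

5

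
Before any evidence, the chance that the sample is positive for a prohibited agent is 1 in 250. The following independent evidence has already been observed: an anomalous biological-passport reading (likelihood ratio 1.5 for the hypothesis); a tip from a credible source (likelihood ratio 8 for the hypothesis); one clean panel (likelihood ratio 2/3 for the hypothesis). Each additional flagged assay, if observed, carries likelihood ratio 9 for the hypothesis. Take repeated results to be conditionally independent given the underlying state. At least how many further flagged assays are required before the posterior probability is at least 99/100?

4

Prior odds = 0.004/0.996 = 1/249.
Combined Bayes factor of the evidence already in hand = 1.5 × 8 × (2/3) = 8.
Odds after that evidence = (1/249) × 8 = 8/249.
Target odds = 0.99/0.01 = 99.
Need 9ⁿ ≥ 99 ÷ (8/249) = 3081.375.
9³ = 729 falls short of 3081.375 but 9⁴ = 6561 reaches it, so n = 4.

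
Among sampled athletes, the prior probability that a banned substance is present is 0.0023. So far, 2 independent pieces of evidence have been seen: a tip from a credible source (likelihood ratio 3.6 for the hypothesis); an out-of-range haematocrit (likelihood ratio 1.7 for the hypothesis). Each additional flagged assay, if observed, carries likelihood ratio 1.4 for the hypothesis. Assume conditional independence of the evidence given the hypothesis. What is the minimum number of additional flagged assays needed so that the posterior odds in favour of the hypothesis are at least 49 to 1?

25

Prior odds = 0.0023/0.9977 = 23/9977.
Combined Bayes factor of the evidence already in hand = 3.6 × 1.7 = 6.12.
Odds after that evidence = (23/9977) × 6.12 = 3519/249425.
Target odds = 49.
Need 1.4ⁿ ≥ 49 ÷ (3519/249425) = 12221825/3519.
1.4²⁴ ≈3214.2 falls short of 12221825/3519 but 1.4²⁵ ≈4499.88 reaches it, so n = 25.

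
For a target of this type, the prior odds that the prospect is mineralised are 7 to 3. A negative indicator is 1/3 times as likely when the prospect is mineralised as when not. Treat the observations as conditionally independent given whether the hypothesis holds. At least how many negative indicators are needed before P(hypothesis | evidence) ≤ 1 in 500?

Prior odds = 7/3.
Likelihood ratio per negative indicator = 1/3.
Target odds: 0.002 ÷ 0.998 = 1/499.
Require (1/3)ⁿ ≤ 1/499 ÷ (7/3) = 3/3493.
(1/3)⁶ = 1/729 is still above 3/3493 but (1/3)⁷ = 1/2187 is at or below it, so n = 7.

7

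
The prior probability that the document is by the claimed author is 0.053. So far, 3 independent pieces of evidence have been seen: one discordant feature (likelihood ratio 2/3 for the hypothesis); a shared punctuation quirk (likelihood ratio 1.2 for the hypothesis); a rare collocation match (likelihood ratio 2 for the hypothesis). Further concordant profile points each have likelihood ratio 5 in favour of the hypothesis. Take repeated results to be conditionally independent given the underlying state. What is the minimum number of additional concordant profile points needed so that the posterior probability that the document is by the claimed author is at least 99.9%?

6

Prior odds = 0.053/0.947 = 53/947.
Combined Bayes factor of the evidence already in hand = (2/3) × 1.2 × 2 = 1.6.
Odds after that evidence = (53/947) × 1.6 = 424/4735.
Target odds = 0.999/0.001 = 999.
Need 5ⁿ ≥ 999 ÷ (424/4735) = 4730265/424.
5⁵ = 3125 falls short of 4730265/424 but 5⁶ = 15625 reaches it, so n = 6.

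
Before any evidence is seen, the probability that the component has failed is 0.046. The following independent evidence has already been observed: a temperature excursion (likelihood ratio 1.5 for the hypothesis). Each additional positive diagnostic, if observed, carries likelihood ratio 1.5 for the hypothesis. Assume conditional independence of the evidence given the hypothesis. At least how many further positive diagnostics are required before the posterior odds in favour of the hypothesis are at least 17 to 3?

11

Prior odds = 0.046/0.954 = 23/477.
Bayes factor of the evidence already in hand = 1.5.
Odds after that evidence = (23/477) × 1.5 = 23/318.
Target odds = 17/3.
Need 1.5ⁿ ≥ 17/3 ÷ (23/318) = 1802/23.
1.5¹⁰ = 59049/1024 falls short of 1802/23 but 1.5¹¹ = 177147/2048 reaches it, so n = 11.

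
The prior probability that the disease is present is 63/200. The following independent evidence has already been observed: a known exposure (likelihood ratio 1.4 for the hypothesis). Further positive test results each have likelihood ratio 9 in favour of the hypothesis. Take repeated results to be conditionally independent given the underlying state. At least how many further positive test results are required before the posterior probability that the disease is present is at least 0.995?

3

Prior odds = 0.315/0.685 = 63/137.
Bayes factor of the evidence already in hand = 1.4.
Odds after that evidence = (63/137) × 1.4 = 441/685.
Target odds = 0.995/0.005 = 199.
Need 9ⁿ ≥ 199 ÷ (441/685) = 136315/441.
9² = 81 falls short of 136315/441 but 9³ = 729 reaches it, so n = 3.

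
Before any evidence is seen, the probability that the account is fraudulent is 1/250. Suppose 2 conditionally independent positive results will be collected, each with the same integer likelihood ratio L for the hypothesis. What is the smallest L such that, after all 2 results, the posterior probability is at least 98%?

Prior odds = 0.004/0.996 = 1/249.
Target odds = 0.98/0.02 = 49.
Need L² ≥ 49 ÷ (1/249) = 12201.
110² = 12100 < 12201 ≤ 12321 = 111², so L = 111.

111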